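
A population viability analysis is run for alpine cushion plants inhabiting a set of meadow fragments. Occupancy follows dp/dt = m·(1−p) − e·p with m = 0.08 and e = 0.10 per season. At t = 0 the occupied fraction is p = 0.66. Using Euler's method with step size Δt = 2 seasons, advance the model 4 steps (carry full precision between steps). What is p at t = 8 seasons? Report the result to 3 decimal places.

Update rule: p ← p + [m·(1−p) − e·p]·Δt with Δt = 2.
t = 2: p = 0.66000 + (-0.07760) = 0.58240
t = 4: p = 0.58240 + (-0.04966) = 0.53274
t = 6: p = 0.53274 + (-0.03178) = 0.50095
t = 8: p = 0.50095 + (-0.02034) = 0.48061

0.481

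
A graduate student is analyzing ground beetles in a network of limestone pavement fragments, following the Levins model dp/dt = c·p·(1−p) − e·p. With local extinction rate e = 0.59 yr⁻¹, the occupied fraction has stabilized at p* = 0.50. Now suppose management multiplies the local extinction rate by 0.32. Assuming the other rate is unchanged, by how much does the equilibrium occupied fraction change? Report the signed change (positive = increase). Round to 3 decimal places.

0.340

Balance c(1−p*) = e gives c = e/(1 − 0.50000) = 0.59/0.50000 = 1.18000.
New p* = 1 − e/c = 1 − 0.18880/1.18000 = 0.84000.
Δp* = 0.84000 − 0.50000 = +0.34000.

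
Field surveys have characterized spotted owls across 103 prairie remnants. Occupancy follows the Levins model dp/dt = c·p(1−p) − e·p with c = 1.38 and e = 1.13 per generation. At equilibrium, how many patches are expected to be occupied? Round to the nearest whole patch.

19

p* = 1 − e/c = 1 − 1.13/1.38 = 0.1812.
Expected occupied patches = N × p* = 103 × 0.1812 = 18.66 ≈ 19.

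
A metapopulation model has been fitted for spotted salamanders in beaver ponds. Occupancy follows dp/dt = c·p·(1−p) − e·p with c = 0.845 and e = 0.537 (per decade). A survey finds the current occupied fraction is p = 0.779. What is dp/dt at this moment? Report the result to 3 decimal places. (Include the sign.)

-0.273

Colonization term: c·p·(1−p) = 0.845×0.779×0.2210 = 0.14547.
Extinction term: e·p = 0.41832.
dp/dt = 0.14547 − 0.41832 = -0.27285.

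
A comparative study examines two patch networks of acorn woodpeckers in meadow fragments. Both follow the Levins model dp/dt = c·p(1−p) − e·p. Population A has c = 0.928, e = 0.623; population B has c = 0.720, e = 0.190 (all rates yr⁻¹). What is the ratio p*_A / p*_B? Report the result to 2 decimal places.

A: p*_A = 1 − 0.623/0.928 = 0.3287.
B: p*_B = 1 − 0.190/0.720 = 0.7361.
p*_A / p*_B = 0.3287/0.7361 = 0.4465.

0.45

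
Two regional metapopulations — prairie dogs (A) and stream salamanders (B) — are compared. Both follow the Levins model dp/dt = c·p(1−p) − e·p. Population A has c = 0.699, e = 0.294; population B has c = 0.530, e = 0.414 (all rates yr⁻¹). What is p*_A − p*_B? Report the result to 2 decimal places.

0.36

A: p*_A = 1 − 0.294/0.699 = 0.5794.
B: p*_B = 1 − 0.414/0.530 = 0.2189.
p*_A − p*_B = 0.5794 − 0.2189 = 0.3605.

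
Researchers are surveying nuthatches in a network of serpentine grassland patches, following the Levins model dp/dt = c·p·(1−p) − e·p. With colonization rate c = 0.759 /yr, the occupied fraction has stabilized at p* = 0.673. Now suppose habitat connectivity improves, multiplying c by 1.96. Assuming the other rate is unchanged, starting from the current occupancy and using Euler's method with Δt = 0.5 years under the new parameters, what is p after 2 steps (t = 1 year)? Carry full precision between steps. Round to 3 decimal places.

0.798

Balance c(1−p*) = e gives e = 0.759×(1 − 0.67300) = 0.24819.
Starting from p₀ = 0.67300; update p ← p + (dp/dt)·Δt with the new parameters.
p: 0.67300 → 0.75318  (Δp = +0.08018)
p: 0.75318 → 0.79799  (Δp = +0.04481)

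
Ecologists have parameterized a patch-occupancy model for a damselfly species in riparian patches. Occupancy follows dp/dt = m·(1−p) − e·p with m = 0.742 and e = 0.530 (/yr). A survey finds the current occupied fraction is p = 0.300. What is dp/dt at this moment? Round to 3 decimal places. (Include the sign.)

0.360

Colonization term: m·(1−p) = 0.742×0.7000 = 0.51940.
Extinction term: e·p = 0.15900.
dp/dt = 0.51940 − 0.15900 = 0.36040.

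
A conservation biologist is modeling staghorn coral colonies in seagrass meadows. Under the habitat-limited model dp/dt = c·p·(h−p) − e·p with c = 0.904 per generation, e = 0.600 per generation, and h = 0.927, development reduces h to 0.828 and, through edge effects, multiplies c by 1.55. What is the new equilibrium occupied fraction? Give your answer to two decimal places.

Before: p* = h − e/c = 0.927 − 0.600/0.904 = 0.927 − 0.6637 = 0.2633.
After: c = 1.4012, e = 0.6, h = 0.828; p* = 0.828 − 0.6/1.4012 = 0.3998.

0.40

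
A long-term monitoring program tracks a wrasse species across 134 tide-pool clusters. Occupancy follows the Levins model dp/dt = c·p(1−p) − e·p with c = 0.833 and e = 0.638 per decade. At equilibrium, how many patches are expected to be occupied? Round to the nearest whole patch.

31

p* = 1 − e/c = 1 − 0.638/0.833 = 0.2341.
Expected occupied patches = N × p* = 134 × 0.2341 = 31.37 ≈ 31.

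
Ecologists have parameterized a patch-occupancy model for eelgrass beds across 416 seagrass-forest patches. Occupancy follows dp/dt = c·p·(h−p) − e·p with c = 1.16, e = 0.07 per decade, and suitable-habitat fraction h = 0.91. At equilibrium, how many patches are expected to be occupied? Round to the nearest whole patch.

353

p* = h − e/c = 0.91 − 0.0603 = 0.8497.
Expected occupied patches = N × p* = 416 × 0.8497 = 353.46 ≈ 353.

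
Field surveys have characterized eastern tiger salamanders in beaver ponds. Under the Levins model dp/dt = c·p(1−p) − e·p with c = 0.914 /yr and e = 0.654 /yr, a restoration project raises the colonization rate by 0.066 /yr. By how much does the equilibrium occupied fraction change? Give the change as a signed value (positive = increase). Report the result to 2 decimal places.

0.05

Before: p* = 1 − 0.654/0.914 = 0.2845.
After the change, c = 0.98, e = 0.654, so p* = 1 − 0.654/0.98 = 0.3327.
Δp* = 0.3327 − 0.2845 = +0.0482.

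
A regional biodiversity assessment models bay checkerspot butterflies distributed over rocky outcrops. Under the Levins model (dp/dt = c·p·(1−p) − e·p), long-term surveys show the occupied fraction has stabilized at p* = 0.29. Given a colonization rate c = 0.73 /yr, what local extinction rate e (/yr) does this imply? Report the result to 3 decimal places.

At equilibrium c(1−p*) = e.
e = 0.73 × (1 − 0.29) = 0.73 × 0.7100 = 0.5183.

0.518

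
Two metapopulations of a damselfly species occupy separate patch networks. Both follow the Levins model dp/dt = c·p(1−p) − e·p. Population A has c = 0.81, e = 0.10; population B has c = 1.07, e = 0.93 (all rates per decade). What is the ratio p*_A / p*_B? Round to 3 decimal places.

A: p*_A = 1 − 0.10/0.81 = 0.8765.
B: p*_B = 1 − 0.93/1.07 = 0.1308.
p*_A / p*_B = 0.8765/0.1308 = 6.6993.

6.699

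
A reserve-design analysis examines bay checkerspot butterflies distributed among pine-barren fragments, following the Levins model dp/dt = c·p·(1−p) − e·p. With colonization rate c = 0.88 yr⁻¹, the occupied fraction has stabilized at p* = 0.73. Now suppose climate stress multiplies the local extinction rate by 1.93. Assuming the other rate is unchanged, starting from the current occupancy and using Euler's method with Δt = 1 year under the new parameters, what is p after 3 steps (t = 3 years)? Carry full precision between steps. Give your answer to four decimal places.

Balance c(1−p*) = e gives e = 0.88×(1 − 0.73000) = 0.23760.
Starting from p₀ = 0.73000; update p ← p + (dp/dt)·Δt with the new parameters.
  1  |  dp/dt·Δt = -0.161307  |  p_1 = 0.568693
  2  |  dp/dt·Δt = -0.044937  |  p_2 = 0.523756
  3  |  dp/dt·Δt = -0.020674  |  p_3 = 0.503082

0.5031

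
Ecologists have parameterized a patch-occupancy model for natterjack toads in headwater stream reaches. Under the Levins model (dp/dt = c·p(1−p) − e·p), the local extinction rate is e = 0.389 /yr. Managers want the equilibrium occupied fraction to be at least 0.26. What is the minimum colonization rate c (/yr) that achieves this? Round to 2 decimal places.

0.53

p* = 1 − e/c ≥ 0.26 requires e/c ≤ 0.7400, i.e. c ≥ e/0.7400.
c_min = 0.389/0.7400 = 0.5257.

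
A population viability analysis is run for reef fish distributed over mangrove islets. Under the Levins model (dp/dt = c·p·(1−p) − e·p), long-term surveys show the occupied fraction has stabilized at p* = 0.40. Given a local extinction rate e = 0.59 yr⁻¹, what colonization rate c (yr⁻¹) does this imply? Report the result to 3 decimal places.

0.983

At equilibrium c(1−p*) = e, so c = e/(1−p*).
c = 0.59/(1 − 0.40) = 0.59/0.6000 = 0.9833.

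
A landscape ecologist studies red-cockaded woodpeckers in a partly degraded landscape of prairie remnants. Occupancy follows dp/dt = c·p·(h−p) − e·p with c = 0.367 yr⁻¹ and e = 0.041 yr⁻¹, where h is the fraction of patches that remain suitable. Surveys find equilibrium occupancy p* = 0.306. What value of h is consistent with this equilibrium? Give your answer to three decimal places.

At equilibrium c(h−p*) = e, so h = p* + e/c.
h = 0.306 + 0.041/0.367 = 0.306 + 0.1117 = 0.4177.

0.418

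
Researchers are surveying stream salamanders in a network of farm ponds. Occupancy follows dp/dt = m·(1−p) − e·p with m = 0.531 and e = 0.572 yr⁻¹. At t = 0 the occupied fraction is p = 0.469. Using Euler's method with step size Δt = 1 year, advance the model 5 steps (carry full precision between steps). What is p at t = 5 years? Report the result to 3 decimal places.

Update rule: p ← p + [m·(1−p) − e·p]·Δt with Δt = 1.
p: 0.46900 → 0.48269  (Δp = +0.01369)
p: 0.48269 → 0.48128  (Δp = -0.00141)
p: 0.48128 → 0.48143  (Δp = +0.00015)
p: 0.48143 → 0.48141  (Δp = -0.00001)
p: 0.48141 → 0.48141  (Δp = +0.00000)

0.481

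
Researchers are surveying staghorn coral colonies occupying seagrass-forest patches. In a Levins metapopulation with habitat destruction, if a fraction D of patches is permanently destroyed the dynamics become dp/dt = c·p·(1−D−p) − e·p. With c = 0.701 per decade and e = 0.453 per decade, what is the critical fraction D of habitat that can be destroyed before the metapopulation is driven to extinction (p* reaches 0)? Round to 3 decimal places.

The nontrivial equilibrium is p* = (1−D) − e/c; extinction occurs when this hits zero.
So D_crit = 1 − e/c = 1 − 0.453/0.701 = 1 − 0.6462 = 0.3538.
Note this equals the original equilibrium occupancy — the Levins extinction-debt result.

0.354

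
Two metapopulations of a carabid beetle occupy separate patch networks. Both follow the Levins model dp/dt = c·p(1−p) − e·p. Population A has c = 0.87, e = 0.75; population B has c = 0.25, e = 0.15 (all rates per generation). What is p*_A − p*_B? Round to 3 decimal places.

-0.262

A: p*_A = 1 − 0.75/0.87 = 0.1379.
B: p*_B = 1 − 0.15/0.25 = 0.4000.
p*_A − p*_B = 0.1379 − 0.4000 = -0.2621.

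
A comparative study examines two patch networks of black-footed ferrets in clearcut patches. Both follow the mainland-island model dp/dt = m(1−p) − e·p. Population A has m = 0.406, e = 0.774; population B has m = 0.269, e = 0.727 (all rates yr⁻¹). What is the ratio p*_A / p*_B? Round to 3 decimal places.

1.274

A: p*_A = m/(m+e) = 0.406/1.1800 = 0.3441.
B: p*_B = 0.269/0.9960 = 0.2701.
p*_A / p*_B = 0.3441/0.2701 = 1.2739.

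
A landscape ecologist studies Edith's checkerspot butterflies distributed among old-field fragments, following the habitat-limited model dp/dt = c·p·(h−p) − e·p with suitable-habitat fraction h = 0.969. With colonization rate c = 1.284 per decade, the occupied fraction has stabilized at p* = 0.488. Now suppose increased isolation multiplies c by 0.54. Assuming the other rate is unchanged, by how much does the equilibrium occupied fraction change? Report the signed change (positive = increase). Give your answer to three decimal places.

Balance c(h−p*) = e gives e = 1.284×(0.969 − 0.48800) = 0.61760.
New p* = 0.969 − e/c = 0.969 − 0.61760/0.69336 = 0.07827.
Δp* = 0.07827 − 0.48800 = -0.40973.

-0.410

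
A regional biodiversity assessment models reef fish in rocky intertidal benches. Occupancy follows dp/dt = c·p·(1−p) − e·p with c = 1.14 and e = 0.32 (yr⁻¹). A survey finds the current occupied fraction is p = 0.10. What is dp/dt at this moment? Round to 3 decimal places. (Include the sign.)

0.071

Colonization term: c·p·(1−p) = 1.14×0.10×0.9000 = 0.10260.
Extinction term: e·p = 0.03200.
dp/dt = 0.10260 − 0.03200 = 0.07060.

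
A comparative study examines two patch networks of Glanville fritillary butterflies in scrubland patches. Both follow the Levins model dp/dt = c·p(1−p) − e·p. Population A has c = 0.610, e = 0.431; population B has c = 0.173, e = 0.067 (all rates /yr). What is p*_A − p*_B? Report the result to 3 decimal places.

-0.319

A: p*_A = 1 − 0.431/0.610 = 0.2934.
B: p*_B = 1 − 0.067/0.173 = 0.6127.
p*_A − p*_B = 0.2934 − 0.6127 = -0.3193.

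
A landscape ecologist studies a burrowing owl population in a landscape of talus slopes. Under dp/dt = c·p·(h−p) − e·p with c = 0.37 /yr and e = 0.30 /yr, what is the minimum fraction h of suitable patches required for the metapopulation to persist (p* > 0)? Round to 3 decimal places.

0.811

p* = h − e/c is positive only when h > e/c.
h_min = e/c = 0.30/0.37 = 0.8108.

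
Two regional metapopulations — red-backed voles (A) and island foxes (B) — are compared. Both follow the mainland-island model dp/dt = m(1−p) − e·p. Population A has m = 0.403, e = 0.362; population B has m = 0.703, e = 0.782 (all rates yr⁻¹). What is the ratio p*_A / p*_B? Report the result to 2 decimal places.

A: p*_A = m/(m+e) = 0.403/0.7650 = 0.5268.
B: p*_B = 0.703/1.4850 = 0.4734.
p*_A / p*_B = 0.5268/0.4734 = 1.1128.

1.11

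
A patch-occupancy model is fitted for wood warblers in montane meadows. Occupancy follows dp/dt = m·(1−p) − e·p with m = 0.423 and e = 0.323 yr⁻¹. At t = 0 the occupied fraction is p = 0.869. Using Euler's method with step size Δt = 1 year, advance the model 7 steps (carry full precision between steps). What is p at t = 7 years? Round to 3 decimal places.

Update rule: p ← p + [m·(1−p) − e·p]·Δt with Δt = 1.
p: 0.86900 → 0.64373  (Δp = -0.22527)
p: 0.64373 → 0.58651  (Δp = -0.05722)
p: 0.58651 → 0.57197  (Δp = -0.01453)
p: 0.57197 → 0.56828  (Δp = -0.00369)
p: 0.56828 → 0.56734  (Δp = -0.00094)
p: 0.56734 → 0.56711  (Δp = -0.00024)
p: 0.56711 → 0.56704  (Δp = -0.00006)

0.567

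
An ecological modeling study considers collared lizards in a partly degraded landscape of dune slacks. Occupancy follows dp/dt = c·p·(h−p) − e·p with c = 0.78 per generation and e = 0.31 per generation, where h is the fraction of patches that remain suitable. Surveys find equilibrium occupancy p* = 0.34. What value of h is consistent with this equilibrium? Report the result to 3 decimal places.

At equilibrium c(h−p*) = e, so h = p* + e/c.
h = 0.34 + 0.31/0.78 = 0.34 + 0.3974 = 0.7374.

0.737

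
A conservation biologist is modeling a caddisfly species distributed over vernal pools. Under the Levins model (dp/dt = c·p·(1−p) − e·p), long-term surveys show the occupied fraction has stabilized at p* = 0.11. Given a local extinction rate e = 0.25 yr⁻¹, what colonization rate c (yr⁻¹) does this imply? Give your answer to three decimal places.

0.281

At equilibrium c(1−p*) = e, so c = e/(1−p*).
c = 0.25/(1 − 0.11) = 0.25/0.8900 = 0.2809.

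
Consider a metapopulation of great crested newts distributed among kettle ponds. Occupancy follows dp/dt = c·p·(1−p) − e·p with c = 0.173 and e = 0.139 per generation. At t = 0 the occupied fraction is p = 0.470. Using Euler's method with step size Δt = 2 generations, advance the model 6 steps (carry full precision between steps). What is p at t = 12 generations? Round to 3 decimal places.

0.312

Update rule: p ← p + [c·p·(1−p) − e·p]·Δt with Δt = 2.
p: 0.47000 → 0.42553  (Δp = -0.04447)
p: 0.42553 → 0.39181  (Δp = -0.03372)
p: 0.39181 → 0.36534  (Δp = -0.02647)
p: 0.36534 → 0.34400  (Δp = -0.02134)
p: 0.34400 → 0.32645  (Δp = -0.01755)
p: 0.32645 → 0.31177  (Δp = -0.01467)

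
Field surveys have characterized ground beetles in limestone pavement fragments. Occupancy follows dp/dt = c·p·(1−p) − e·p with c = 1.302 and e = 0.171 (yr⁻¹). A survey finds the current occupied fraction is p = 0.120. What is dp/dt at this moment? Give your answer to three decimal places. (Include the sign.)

Colonization term: c·p·(1−p) = 1.302×0.120×0.8800 = 0.13749.
Extinction term: e·p = 0.02052.
dp/dt = 0.13749 − 0.02052 = 0.11697.

0.117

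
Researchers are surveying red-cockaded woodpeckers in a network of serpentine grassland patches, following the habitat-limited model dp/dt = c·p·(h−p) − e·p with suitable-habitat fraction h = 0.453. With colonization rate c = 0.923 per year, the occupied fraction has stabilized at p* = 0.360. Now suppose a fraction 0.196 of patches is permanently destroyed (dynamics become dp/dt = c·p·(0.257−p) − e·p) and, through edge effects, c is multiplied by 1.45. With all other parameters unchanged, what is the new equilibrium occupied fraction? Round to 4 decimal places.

Balance c(h−p*) = e gives e = 0.923×(0.453 − 0.36000) = 0.08584.
New p* = 0.257 − e/c = 0.257 − 0.08584/1.33835 = 0.19286.

0.1929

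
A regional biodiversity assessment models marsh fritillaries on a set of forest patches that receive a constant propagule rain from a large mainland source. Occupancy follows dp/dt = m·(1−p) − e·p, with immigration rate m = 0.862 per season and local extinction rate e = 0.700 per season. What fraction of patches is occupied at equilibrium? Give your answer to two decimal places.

At equilibrium the propagule rain into empty patches balances local extinction: m(1−p*) = e·p*.
p* = m/(m+e) = 0.862/(0.862+0.700) = 0.862/1.5620 = 0.5519.

0.55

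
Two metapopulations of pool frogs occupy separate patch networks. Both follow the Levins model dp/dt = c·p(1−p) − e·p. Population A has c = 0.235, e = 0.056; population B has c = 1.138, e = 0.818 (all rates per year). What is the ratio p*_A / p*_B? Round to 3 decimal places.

A: p*_A = 1 − 0.056/0.235 = 0.7617.
B: p*_B = 1 − 0.818/1.138 = 0.2812.
p*_A / p*_B = 0.7617/0.2812 = 2.7088.

2.709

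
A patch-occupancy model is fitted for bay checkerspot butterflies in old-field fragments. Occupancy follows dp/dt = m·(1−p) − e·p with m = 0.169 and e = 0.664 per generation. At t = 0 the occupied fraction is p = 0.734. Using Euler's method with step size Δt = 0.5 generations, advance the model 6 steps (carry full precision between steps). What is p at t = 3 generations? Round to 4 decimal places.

0.2238

Update rule: p ← p + [m·(1−p) − e·p]·Δt with Δt = 0.5.
  1  |  dp/dt·Δt = -0.221211  |  p_1 = 0.512789
  2  |  dp/dt·Δt = -0.129077  |  p_2 = 0.383712
  3  |  dp/dt·Δt = -0.075316  |  p_3 = 0.308396
  4  |  dp/dt·Δt = -0.043947  |  p_4 = 0.264449
  5  |  dp/dt·Δt = -0.025643  |  p_5 = 0.238806
  6  |  dp/dt·Δt = -0.014963  |  p_6 = 0.223843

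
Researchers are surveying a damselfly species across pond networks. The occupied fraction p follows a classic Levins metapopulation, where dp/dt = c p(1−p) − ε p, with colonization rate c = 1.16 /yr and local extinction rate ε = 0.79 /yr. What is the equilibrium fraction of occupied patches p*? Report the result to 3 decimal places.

Setting dp/dt = 0 and dividing through by p* gives c·(1−p*) = ε.
So p* = 1 − ε/c = 1 − 0.79/1.16 = 1 − 0.6810 = 0.3190.

0.319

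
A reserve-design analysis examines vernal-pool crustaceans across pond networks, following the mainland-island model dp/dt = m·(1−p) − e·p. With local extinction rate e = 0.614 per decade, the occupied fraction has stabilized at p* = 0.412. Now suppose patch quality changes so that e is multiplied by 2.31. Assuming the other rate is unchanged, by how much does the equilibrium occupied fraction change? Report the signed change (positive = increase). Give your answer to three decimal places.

Balance m(1−p*) = e·p* gives m = e·p*/(1−p*) = 0.614×0.41200/0.58800 = 0.43022.
New p* = m/(m+e) = 0.43022/(0.43022+1.41834) = 0.23273.
Δp* = 0.23273 − 0.41200 = -0.17927.

-0.179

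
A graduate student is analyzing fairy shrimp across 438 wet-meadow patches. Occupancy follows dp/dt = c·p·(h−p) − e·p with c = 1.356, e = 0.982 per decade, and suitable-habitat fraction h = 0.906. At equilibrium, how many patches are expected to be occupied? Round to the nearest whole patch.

80

p* = h − e/c = 0.906 − 0.7242 = 0.1818.
Expected occupied patches = N × p* = 438 × 0.1818 = 79.63 ≈ 80.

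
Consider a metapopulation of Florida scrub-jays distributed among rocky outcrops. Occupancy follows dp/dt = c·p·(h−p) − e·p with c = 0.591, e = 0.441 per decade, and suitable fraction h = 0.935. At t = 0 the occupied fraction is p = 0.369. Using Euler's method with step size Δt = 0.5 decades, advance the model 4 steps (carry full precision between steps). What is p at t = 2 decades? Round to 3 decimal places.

Update rule: p ← p + [c·p·(h−p) − e·p]·Δt with Δt = 0.5.
step 1: Δp = -0.01965, p = 0.34935
step 2: Δp = -0.01657, p = 0.33278
step 3: Δp = -0.01416, p = 0.31862
step 4: Δp = -0.01222, p = 0.30640

0.306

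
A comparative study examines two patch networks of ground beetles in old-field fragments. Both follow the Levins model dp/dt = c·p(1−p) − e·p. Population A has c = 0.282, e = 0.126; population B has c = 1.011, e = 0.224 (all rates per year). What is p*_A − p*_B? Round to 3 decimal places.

-0.225

A: p*_A = 1 − 0.126/0.282 = 0.5532.
B: p*_B = 1 − 0.224/1.011 = 0.7784.
p*_A − p*_B = 0.5532 − 0.7784 = -0.2252.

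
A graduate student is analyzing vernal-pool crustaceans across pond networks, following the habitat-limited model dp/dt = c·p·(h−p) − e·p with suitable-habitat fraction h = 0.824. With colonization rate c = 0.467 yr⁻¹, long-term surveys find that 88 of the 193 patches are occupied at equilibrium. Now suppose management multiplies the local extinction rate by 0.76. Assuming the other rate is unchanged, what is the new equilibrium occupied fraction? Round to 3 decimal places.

0.544

Observed p* = 88/193 = 0.45596.
Balance c(h−p*) = e gives e = 0.467×(0.824 − 0.45596) = 0.17187.
New p* = 0.824 − e/c = 0.824 − 0.13062/0.46700 = 0.54430.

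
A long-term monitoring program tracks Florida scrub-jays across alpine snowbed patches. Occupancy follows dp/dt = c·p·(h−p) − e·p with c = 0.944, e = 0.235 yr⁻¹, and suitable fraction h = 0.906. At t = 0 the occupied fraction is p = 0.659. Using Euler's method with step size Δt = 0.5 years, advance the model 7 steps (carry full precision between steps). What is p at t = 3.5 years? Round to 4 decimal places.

0.6572

Update rule: p ← p + [c·p·(h−p) − e·p]·Δt with Δt = 0.5.
  1  |  dp/dt·Δt = -0.000604  |  p_1 = 0.658396
  2  |  dp/dt·Δt = -0.000416  |  p_2 = 0.657981
  3  |  dp/dt·Δt = -0.000286  |  p_3 = 0.657695
  4  |  dp/dt·Δt = -0.000197  |  p_4 = 0.657497
  5  |  dp/dt·Δt = -0.000136  |  p_5 = 0.657361
  6  |  dp/dt·Δt = -0.000094  |  p_6 = 0.657268
  7  |  dp/dt·Δt = -0.000065  |  p_7 = 0.657203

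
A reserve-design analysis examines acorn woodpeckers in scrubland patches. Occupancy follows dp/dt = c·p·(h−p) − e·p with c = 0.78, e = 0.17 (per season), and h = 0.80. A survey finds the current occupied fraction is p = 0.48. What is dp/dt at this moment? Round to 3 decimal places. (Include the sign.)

0.038

Colonization term: c·p·(h−p) = 0.78×0.48×0.3200 = 0.11981.
Extinction term: e·p = 0.08160.
dp/dt = 0.11981 − 0.08160 = 0.03821.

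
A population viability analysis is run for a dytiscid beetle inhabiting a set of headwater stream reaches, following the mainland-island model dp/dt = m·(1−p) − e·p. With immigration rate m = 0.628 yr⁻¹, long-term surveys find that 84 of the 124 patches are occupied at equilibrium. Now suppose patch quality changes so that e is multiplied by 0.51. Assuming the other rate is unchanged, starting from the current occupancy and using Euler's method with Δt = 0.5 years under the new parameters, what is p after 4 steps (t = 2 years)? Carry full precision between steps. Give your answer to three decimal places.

0.787

Observed p* = 84/124 = 0.67742.
Balance m(1−p*) = e·p* gives e = m(1−p*)/p* = 0.628×0.32258/0.67742 = 0.29905.
Starting from p₀ = 0.67742; update p ← p + (dp/dt)·Δt with the new parameters.
  1  |  dp/dt·Δt = +0.049632  |  p_1 = 0.727052
  2  |  dp/dt·Δt = +0.030263  |  p_2 = 0.757315
  3  |  dp/dt·Δt = +0.018453  |  p_3 = 0.775767
  4  |  dp/dt·Δt = +0.011251  |  p_4 = 0.787018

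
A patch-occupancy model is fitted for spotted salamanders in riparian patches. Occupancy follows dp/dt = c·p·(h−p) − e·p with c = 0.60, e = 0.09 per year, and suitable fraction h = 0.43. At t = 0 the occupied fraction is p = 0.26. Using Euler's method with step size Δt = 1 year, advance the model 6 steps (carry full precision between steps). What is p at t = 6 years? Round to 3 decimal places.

0.273

Update rule: p ← p + [c·p·(h−p) − e·p]·Δt with Δt = 1.
t = 1: p = 0.26000 + (+0.00312) = 0.26312
t = 2: p = 0.26312 + (+0.00266) = 0.26578
t = 3: p = 0.26578 + (+0.00227) = 0.26805
t = 4: p = 0.26805 + (+0.00192) = 0.26997
t = 5: p = 0.26997 + (+0.00162) = 0.27160
t = 6: p = 0.27160 + (+0.00137) = 0.27297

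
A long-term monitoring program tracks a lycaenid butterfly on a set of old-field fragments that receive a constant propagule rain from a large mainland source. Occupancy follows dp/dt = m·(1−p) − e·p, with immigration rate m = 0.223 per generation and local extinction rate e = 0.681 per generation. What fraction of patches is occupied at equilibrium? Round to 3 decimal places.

At equilibrium the propagule rain into empty patches balances local extinction: m(1−p*) = e·p*.
p* = m/(m+e) = 0.223/(0.223+0.681) = 0.223/0.9040 = 0.2467.

0.247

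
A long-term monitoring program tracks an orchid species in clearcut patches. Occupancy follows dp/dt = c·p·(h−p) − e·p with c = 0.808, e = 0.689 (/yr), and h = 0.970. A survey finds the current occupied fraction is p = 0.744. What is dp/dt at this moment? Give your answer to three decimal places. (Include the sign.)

-0.377

Colonization term: c·p·(h−p) = 0.808×0.744×0.2260 = 0.13586.
Extinction term: e·p = 0.51262.
dp/dt = 0.13586 − 0.51262 = -0.37676.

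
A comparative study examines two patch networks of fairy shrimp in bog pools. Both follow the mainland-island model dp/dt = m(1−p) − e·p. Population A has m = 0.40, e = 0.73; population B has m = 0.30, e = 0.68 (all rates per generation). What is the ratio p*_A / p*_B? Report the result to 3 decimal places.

A: p*_A = m/(m+e) = 0.40/1.1300 = 0.3540.
B: p*_B = 0.30/0.9800 = 0.3061.
p*_A / p*_B = 0.3540/0.3061 = 1.1563.

1.156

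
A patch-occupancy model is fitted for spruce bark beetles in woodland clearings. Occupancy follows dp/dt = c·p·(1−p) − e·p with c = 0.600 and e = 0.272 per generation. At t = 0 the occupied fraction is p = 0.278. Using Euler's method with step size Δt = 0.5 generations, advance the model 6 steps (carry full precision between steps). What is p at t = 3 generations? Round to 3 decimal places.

Update rule: p ← p + [c·p·(1−p) − e·p]·Δt with Δt = 0.5.
step 1: Δp = +0.02241, p = 0.30041
step 2: Δp = +0.02219, p = 0.32260
step 3: Δp = +0.02169, p = 0.34429
step 4: Δp = +0.02090, p = 0.36519
step 5: Δp = +0.01988, p = 0.38507
step 6: Δp = +0.01867, p = 0.40374

0.404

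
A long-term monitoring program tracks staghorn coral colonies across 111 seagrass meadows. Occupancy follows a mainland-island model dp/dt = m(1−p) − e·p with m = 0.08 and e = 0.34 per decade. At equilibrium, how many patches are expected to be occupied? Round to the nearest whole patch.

21

p* = m/(m+e) = 0.08/0.4200 = 0.1905.
Expected occupied patches = N × p* = 111 × 0.1905 = 21.14 ≈ 21.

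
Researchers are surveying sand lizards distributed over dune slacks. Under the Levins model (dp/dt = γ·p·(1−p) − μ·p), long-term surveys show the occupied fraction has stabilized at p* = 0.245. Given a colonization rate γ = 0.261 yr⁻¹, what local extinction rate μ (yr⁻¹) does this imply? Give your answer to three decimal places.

0.197

At equilibrium γ(1−p*) = μ.
μ = 0.261 × (1 − 0.245) = 0.261 × 0.7550 = 0.1971.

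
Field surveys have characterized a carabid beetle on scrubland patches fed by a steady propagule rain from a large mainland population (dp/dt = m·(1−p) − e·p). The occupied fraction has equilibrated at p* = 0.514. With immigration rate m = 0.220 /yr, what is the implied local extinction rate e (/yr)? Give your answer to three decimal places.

0.208

At equilibrium m(1−p*) = e·p*, so e = m(1−p*)/p*.
e = 0.220 × 0.4860 / 0.514 = 0.2080.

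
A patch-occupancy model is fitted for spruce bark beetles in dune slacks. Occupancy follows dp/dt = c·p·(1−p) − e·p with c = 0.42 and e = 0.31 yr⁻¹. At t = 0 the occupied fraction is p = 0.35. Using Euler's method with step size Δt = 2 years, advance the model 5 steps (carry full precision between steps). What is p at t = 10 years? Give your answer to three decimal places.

0.281

Update rule: p ← p + [c·p·(1−p) − e·p]·Δt with Δt = 2.
  1  |  dp/dt·Δt = -0.025900  |  p_1 = 0.324100
  2  |  dp/dt·Δt = -0.016932  |  p_2 = 0.307168
  3  |  dp/dt·Δt = -0.011679  |  p_3 = 0.295489
  4  |  dp/dt·Δt = -0.008336  |  p_4 = 0.287153
  5  |  dp/dt·Δt = -0.006090  |  p_5 = 0.281063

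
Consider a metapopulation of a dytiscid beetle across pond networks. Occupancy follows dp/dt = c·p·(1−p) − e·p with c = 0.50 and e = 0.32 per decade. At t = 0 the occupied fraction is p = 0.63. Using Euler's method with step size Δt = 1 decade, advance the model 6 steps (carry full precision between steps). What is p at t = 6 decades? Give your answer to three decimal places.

0.408

Update rule: p ← p + [c·p·(1−p) − e·p]·Δt with Δt = 1.
t = 1: p = 0.63000 + (-0.08505) = 0.54495
t = 2: p = 0.54495 + (-0.05039) = 0.49456
t = 3: p = 0.49456 + (-0.03327) = 0.46128
t = 4: p = 0.46128 + (-0.02336) = 0.43792
t = 5: p = 0.43792 + (-0.01706) = 0.42086
t = 6: p = 0.42086 + (-0.01281) = 0.40805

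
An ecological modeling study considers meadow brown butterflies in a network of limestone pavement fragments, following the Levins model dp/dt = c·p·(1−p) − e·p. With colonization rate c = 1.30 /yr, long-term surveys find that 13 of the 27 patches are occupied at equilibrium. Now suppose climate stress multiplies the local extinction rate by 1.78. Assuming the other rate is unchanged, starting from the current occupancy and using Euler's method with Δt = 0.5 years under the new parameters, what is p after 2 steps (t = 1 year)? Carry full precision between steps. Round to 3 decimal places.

Observed p* = 13/27 = 0.48148.
Balance c(1−p*) = e gives e = 1.30×(1 − 0.48148) = 0.67407.
Starting from p₀ = 0.48148; update p ← p + (dp/dt)·Δt with the new parameters.
step 1: Δp = -0.12658, p = 0.35491
step 2: Δp = -0.06410, p = 0.29080

0.291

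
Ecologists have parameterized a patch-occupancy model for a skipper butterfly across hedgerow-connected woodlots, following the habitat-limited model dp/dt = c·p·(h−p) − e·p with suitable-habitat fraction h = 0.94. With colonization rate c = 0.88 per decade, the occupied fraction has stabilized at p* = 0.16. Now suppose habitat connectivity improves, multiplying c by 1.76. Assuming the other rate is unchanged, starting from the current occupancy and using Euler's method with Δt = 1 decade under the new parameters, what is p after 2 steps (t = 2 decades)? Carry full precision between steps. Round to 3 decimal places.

0.339

Balance c(h−p*) = e gives e = 0.88×(0.94 − 0.16000) = 0.68640.
Starting from p₀ = 0.16000; update p ← p + (dp/dt)·Δt with the new parameters.
p: 0.16000 → 0.24347  (Δp = +0.08347)
p: 0.24347 → 0.33900  (Δp = +0.09553)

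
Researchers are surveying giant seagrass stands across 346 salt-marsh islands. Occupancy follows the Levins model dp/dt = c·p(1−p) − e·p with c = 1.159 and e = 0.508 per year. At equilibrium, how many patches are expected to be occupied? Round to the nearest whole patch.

p* = 1 − e/c = 1 − 0.508/1.159 = 0.5617.
Expected occupied patches = N × p* = 346 × 0.5617 = 194.35 ≈ 194.

194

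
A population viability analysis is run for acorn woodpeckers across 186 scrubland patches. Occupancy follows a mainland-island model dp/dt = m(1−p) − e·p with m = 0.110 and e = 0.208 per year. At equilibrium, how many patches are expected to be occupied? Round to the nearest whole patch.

p* = m/(m+e) = 0.110/0.3180 = 0.3459.
Expected occupied patches = N × p* = 186 × 0.3459 = 64.34 ≈ 64.

64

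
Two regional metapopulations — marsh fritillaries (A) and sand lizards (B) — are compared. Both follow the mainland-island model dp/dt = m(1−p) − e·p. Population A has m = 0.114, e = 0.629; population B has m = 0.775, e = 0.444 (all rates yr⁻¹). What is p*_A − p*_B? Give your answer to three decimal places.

-0.482

A: p*_A = m/(m+e) = 0.114/0.7430 = 0.1534.
B: p*_B = 0.775/1.2190 = 0.6358.
p*_A − p*_B = 0.1534 − 0.6358 = -0.4823.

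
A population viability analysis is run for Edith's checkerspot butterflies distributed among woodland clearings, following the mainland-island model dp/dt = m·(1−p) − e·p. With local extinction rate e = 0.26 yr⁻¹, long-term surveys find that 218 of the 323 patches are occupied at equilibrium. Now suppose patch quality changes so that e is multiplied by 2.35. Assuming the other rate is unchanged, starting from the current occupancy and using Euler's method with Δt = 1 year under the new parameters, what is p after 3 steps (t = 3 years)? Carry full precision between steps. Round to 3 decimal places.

0.468

Observed p* = 218/323 = 0.67492.
Balance m(1−p*) = e·p* gives m = e·p*/(1−p*) = 0.26×0.67492/0.32508 = 0.53981.
Starting from p₀ = 0.67492; update p ← p + (dp/dt)·Δt with the new parameters.
t = 1: p = 0.67492 + (-0.23690) = 0.43802
t = 2: p = 0.43802 + (+0.03573) = 0.47375
t = 3: p = 0.47375 + (-0.00539) = 0.46836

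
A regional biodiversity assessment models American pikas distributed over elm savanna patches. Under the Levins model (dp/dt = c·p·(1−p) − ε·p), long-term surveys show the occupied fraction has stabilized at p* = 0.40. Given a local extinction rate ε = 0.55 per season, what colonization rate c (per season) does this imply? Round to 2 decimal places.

0.92

At equilibrium c(1−p*) = ε, so c = ε/(1−p*).
c = 0.55/(1 − 0.40) = 0.55/0.6000 = 0.9167.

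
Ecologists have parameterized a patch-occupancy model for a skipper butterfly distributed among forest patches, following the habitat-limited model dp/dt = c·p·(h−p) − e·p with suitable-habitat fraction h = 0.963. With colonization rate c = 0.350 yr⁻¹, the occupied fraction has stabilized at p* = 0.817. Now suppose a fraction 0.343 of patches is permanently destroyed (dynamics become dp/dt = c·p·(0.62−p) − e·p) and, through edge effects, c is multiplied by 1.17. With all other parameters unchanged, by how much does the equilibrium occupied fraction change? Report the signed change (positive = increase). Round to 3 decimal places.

-0.322

Balance c(h−p*) = e gives e = 0.350×(0.963 − 0.81700) = 0.05110.
New p* = 0.62 − e/c = 0.62 − 0.05110/0.40950 = 0.49521.
Δp* = 0.49521 − 0.81700 = -0.32179.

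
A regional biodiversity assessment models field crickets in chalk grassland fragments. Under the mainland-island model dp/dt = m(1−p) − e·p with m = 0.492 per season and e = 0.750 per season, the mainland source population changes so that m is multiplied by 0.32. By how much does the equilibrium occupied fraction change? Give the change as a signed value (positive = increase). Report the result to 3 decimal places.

-0.223

Before: p* = 0.492/(0.492+0.750) = 0.3961.
After: m = 0.15744, e = 0.75; p* = 0.15744/0.9074 = 0.1735.
Δp* = 0.1735 − 0.3961 = -0.2226.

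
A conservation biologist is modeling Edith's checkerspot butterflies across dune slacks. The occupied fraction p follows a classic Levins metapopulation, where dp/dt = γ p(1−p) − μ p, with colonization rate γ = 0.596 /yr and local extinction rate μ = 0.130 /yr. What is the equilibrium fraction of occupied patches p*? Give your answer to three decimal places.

At equilibrium, colonization balances extinction: γ·p*·(1−p*) = μ·p*.
So p* = 1 − μ/γ = 1 − 0.130/0.596 = 1 − 0.2181 = 0.7819.

0.782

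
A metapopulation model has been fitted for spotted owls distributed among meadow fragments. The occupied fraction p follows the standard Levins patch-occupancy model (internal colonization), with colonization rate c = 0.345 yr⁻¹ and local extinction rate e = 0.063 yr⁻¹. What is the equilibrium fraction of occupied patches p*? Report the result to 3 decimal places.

0.817

Setting dp/dt = 0 and dividing through by p* gives c·(1−p*) = e.
So p* = 1 − e/c = 1 − 0.063/0.345 = 1 − 0.1826 = 0.8174.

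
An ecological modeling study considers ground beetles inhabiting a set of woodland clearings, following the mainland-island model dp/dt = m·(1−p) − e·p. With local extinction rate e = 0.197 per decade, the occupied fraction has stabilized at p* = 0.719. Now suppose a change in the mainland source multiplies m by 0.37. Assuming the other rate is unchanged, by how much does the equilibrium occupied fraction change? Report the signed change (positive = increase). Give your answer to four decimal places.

Balance m(1−p*) = e·p* gives m = e·p*/(1−p*) = 0.197×0.71900/0.28100 = 0.50407.
New p* = m/(m+e) = 0.18651/(0.18651+0.19700) = 0.48632.
Δp* = 0.48632 − 0.71900 = -0.23268.

-0.2327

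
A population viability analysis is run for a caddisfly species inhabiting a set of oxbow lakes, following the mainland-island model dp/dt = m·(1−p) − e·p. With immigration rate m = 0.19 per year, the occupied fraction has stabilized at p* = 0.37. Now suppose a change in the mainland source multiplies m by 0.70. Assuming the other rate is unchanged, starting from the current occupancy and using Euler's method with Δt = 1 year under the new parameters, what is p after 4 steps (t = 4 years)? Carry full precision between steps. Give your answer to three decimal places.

0.298

Balance m(1−p*) = e·p* gives e = m(1−p*)/p* = 0.19×0.63000/0.37000 = 0.32351.
Starting from p₀ = 0.37000; update p ← p + (dp/dt)·Δt with the new parameters.
step 1: Δp = -0.03591, p = 0.33409
step 2: Δp = -0.01952, p = 0.31457
step 3: Δp = -0.01061, p = 0.30397
step 4: Δp = -0.00576, p = 0.29820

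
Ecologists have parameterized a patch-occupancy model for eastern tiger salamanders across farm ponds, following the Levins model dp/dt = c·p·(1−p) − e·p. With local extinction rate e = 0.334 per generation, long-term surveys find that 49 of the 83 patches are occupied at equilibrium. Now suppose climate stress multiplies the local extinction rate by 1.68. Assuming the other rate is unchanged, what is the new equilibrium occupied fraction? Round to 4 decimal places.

0.3118

Observed p* = 49/83 = 0.59036.
Balance c(1−p*) = e gives c = e/(1 − 0.59036) = 0.334/0.40964 = 0.81535.
New p* = 1 − e/c = 1 − 0.56112/0.81535 = 0.31180.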